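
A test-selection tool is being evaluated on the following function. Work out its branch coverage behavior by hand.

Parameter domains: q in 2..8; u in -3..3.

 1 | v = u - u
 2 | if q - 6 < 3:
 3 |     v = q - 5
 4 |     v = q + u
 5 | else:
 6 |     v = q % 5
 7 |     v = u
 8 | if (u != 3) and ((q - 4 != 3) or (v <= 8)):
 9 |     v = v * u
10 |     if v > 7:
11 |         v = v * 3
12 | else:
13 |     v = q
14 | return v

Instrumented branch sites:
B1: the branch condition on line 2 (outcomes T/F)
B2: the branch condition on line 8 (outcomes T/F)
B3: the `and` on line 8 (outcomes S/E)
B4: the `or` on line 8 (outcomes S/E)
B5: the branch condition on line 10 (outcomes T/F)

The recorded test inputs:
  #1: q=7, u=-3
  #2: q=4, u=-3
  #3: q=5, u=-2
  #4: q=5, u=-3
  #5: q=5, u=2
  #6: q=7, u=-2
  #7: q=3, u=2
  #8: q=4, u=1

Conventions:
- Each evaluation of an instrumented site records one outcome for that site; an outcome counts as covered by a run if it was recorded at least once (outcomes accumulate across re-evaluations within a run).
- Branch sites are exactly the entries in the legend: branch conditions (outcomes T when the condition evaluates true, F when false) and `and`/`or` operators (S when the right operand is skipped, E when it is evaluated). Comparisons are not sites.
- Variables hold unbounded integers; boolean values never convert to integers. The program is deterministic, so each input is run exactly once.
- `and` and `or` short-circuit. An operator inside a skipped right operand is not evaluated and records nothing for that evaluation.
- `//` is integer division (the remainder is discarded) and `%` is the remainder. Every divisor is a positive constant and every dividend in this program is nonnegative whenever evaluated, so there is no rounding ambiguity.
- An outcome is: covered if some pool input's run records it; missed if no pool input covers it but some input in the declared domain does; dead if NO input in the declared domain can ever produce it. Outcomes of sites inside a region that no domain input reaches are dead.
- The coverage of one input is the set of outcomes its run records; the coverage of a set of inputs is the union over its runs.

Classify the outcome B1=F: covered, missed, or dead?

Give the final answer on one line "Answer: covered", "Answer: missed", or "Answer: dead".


no pool input records B1=F
checking all 49 inputs in the declared domain: B1=F is never recorded -> dead
Answer: dead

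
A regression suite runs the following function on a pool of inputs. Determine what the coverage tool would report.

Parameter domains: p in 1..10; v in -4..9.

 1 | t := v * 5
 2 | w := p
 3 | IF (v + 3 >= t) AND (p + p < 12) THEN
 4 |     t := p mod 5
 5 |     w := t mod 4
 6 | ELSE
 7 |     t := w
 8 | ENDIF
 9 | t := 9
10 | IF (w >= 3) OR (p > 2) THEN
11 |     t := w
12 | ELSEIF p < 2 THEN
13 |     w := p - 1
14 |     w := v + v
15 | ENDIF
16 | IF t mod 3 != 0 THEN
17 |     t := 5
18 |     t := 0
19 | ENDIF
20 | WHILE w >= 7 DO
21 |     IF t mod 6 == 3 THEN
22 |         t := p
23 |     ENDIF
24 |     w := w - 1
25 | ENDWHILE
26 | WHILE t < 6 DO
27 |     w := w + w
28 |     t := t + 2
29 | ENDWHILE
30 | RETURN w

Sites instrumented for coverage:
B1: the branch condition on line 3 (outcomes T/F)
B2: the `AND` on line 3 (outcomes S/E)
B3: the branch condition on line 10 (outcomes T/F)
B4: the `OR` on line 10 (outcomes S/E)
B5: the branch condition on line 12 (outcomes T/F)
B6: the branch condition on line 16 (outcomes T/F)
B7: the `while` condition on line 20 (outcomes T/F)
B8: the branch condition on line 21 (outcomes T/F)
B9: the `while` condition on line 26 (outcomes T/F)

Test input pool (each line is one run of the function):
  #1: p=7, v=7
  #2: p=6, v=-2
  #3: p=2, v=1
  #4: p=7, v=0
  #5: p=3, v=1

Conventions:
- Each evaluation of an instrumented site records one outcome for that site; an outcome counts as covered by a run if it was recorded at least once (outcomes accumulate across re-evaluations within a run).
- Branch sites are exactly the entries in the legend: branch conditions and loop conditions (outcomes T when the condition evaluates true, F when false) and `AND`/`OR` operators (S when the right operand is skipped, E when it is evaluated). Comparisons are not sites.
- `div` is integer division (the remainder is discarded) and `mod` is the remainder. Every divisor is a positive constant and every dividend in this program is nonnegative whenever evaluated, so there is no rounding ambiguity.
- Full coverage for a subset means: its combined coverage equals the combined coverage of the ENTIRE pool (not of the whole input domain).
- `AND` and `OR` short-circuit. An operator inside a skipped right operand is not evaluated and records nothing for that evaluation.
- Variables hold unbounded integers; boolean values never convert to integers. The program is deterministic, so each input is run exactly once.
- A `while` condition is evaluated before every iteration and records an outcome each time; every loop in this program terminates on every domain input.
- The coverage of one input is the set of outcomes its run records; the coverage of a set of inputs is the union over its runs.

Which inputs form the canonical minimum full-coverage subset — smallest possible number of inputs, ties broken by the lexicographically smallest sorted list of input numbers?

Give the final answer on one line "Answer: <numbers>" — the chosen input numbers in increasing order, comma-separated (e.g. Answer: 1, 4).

input #1 (p=7, v=7): covers B1=F, B2=S, B3=T, B4=S, B6=T, B7=T, B7=F, B8=F, B9=T, B9=F
input #2 (p=6, v=-2): covers B1=F, B2=E, B3=T, B4=S, B6=F, B7=F, B9=F
input #3 (p=2, v=1): covers B1=F, B2=S, B3=F, B4=E, B5=F, B6=F, B7=F, B9=F
input #4 (p=7, v=0): covers B1=F, B2=E, B3=T, B4=S, B6=T, B7=T, B7=F, B8=F, B9=T, B9=F
input #5 (p=3, v=1): covers B1=F, B2=S, B3=T, B4=S, B6=F, B7=F, B9=T, B9=F
pool-wide coverage (15 outcomes): B1=F, B2=S, B2=E, B3=T, B3=F, B4=S, B4=E, B5=F, B6=T, B6=F, B7=T, B7=F, B8=F, B9=T, B9=F
every size-1 subset falls short of the 15 outcomes (best: 10/15)
size 2: inputs {3, 4} cover all 15 outcomes, and no lexicographically smaller subset of this size does

Answer: 3, 4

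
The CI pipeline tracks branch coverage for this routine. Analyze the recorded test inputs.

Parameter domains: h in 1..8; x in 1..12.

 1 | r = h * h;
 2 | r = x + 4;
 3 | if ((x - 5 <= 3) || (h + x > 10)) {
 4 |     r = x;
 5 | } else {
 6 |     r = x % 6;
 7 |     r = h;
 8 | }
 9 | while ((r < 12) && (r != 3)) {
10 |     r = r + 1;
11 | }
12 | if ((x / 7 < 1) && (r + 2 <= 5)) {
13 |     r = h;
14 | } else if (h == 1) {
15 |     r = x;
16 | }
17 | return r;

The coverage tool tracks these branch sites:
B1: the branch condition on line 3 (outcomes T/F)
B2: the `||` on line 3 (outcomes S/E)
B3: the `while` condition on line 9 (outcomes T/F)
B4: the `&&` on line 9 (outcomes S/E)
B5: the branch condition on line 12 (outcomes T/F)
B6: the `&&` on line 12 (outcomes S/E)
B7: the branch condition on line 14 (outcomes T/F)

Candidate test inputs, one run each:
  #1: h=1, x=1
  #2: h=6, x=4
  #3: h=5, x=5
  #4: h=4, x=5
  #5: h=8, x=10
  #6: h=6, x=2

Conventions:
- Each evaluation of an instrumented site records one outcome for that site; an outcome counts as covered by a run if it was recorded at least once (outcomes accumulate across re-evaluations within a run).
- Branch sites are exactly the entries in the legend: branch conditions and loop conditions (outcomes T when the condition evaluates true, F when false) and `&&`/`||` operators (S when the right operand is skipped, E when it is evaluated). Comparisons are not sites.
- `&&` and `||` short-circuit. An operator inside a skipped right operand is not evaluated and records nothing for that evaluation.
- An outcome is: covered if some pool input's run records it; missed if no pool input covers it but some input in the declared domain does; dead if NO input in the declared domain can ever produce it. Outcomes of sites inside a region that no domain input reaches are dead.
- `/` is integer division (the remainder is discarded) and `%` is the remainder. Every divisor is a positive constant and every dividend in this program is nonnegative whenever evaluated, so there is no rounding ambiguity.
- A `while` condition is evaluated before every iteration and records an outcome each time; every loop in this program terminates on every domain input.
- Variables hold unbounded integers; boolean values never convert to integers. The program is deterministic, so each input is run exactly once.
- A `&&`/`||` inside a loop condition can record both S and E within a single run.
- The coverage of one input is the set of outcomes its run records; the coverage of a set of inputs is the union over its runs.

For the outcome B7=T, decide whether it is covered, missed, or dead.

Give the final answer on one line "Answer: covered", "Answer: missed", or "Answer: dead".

no pool input records B7=T
but domain input (h=1, x=4) does record it -> reachable, so missed

Answer: missed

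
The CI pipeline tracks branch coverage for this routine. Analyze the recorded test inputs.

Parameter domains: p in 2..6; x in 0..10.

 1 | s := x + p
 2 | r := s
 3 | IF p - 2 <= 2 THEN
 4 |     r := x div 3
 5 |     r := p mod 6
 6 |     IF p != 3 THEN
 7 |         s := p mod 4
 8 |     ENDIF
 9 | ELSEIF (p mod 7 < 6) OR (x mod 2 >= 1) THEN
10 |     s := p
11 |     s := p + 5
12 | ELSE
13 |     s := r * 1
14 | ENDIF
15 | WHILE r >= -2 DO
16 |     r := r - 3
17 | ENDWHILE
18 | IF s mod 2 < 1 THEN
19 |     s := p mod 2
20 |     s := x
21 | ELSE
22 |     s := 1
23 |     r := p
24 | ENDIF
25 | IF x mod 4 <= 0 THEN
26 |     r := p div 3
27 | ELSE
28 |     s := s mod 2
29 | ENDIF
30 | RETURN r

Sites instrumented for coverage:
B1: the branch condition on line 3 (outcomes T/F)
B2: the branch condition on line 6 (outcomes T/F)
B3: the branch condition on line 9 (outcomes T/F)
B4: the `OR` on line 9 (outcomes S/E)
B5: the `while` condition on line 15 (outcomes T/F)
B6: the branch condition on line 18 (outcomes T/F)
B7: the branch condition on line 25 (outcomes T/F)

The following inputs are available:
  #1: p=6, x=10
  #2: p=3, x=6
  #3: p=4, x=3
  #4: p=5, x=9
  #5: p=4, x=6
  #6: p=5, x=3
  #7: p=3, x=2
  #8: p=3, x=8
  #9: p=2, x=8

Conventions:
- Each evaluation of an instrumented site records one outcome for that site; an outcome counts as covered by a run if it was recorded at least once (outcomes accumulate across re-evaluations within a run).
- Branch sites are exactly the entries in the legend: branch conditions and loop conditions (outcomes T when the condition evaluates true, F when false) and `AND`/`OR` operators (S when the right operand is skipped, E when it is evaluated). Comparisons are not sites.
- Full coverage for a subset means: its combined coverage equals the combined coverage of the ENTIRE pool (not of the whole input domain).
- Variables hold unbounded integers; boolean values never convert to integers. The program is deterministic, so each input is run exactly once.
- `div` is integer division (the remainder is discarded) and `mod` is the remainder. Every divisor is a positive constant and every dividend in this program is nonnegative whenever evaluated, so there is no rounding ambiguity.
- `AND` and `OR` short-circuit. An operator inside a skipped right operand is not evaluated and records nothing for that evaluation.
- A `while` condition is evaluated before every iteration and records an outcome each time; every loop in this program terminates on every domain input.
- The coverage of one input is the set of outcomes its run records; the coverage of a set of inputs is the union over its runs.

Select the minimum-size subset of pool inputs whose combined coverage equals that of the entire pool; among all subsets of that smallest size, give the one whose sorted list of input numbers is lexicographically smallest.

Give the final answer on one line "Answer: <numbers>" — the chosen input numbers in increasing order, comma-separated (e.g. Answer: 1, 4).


input #1, p=6, x=10: outcomes B1=F, B3=F, B4=E, B5=T, B5=F, B6=T, B7=F
input #2, p=3, x=6: outcomes B1=T, B2=F, B5=T, B5=F, B6=F, B7=F
input #3, p=4, x=3: outcomes B1=T, B2=T, B5=T, B5=F, B6=T, B7=F
input #4, p=5, x=9: outcomes B1=F, B3=T, B4=S, B5=T, B5=F, B6=T, B7=F
input #5, p=4, x=6: outcomes B1=T, B2=T, B5=T, B5=F, B6=T, B7=F
input #6, p=5, x=3: outcomes B1=F, B3=T, B4=S, B5=T, B5=F, B6=T, B7=F
input #7, p=3, x=2: outcomes B1=T, B2=F, B5=T, B5=F, B6=F, B7=F
input #8, p=3, x=8: outcomes B1=T, B2=F, B5=T, B5=F, B6=F, B7=T
input #9, p=2, x=8: outcomes B1=T, B2=T, B5=T, B5=F, B6=T, B7=T
pool-wide coverage (14 outcomes): B1=T, B1=F, B2=T, B2=F, B3=T, B3=F, B4=S, B4=E, B5=T, B5=F, B6=T, B6=F, B7=T, B7=F
every size-1 subset falls short of the 14 outcomes (best: 7/14)
every size-2 subset falls short of the 14 outcomes (best: 11/14)
every size-3 subset falls short of the 14 outcomes (best: 13/14)
the canonical winner is {1, 2, 4, 9}: size 4, full 14-outcome coverage, earliest index list among size-4 covers
Answer: 1, 2, 4, 9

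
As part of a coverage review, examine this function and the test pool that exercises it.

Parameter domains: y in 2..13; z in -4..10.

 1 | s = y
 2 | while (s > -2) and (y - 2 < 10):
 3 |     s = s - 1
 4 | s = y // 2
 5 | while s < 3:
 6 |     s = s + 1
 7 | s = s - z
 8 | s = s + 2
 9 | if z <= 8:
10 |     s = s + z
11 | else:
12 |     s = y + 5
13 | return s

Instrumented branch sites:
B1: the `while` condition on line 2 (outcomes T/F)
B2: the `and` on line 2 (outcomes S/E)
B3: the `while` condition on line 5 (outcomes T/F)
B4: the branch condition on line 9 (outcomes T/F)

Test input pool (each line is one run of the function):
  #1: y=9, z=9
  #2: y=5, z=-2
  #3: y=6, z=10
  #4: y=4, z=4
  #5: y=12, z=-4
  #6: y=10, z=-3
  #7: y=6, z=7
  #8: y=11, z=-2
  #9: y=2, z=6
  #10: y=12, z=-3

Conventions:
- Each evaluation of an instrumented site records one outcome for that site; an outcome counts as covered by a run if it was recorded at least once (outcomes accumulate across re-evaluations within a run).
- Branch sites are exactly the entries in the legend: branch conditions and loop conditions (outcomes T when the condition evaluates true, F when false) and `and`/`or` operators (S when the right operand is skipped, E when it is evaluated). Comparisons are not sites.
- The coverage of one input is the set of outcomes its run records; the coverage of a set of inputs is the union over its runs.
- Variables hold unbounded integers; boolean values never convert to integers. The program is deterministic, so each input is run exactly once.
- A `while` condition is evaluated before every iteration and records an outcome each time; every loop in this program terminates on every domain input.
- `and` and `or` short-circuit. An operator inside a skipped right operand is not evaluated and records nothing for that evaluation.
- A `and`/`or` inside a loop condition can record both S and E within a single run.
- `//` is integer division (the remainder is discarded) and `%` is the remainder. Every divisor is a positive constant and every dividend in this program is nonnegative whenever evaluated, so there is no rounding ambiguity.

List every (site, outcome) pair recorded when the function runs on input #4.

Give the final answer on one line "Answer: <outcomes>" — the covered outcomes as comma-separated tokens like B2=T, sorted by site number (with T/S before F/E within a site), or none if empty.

Running input #4 (y=4, z=4), event by event:
  B2->E, B1->T, B2->E, B1->T, B2->E, B1->T, B2->E, B1->T, B2->E, B1->T
  B2->E, B1->T, B2->S, B1->F, B3->T, B3->F, B4->T
deduplicating events, the covered set is: B1=T, B1=F, B2=S, B2=E, B3=T, B3=F, B4=T

Answer: B1=T, B1=F, B2=S, B2=E, B3=T, B3=F, B4=T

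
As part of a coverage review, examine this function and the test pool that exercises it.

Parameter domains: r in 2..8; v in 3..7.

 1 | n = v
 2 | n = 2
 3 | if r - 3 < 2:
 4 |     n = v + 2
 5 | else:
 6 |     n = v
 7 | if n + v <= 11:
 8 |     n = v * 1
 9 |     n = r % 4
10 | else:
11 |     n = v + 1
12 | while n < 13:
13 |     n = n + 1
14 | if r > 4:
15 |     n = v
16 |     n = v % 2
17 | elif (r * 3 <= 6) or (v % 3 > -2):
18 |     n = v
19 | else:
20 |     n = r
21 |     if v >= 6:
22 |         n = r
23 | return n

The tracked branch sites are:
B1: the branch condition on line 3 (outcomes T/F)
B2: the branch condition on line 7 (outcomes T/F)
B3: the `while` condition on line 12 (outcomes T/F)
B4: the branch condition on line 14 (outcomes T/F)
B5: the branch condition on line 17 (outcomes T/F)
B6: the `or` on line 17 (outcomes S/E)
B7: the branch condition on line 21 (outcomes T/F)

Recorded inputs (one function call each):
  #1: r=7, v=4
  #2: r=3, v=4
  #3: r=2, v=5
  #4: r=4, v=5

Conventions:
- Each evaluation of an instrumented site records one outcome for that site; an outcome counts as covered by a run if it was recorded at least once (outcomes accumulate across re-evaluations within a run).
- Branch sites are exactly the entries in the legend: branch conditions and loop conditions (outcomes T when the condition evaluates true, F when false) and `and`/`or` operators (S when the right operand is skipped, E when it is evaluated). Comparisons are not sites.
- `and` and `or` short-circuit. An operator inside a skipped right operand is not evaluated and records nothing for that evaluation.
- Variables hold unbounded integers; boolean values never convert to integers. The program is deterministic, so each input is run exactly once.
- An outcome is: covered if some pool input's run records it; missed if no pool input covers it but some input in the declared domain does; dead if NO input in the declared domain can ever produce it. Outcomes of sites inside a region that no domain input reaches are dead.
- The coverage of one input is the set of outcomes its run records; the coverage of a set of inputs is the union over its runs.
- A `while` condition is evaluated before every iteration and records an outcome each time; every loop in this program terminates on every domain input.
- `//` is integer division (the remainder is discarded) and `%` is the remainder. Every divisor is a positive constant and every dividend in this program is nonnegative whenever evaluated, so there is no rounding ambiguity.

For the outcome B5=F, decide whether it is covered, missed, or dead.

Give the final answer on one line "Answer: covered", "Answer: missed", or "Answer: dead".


no pool input records B5=F
checking all 35 inputs in the declared domain: B5=F is never recorded -> dead
Answer: dead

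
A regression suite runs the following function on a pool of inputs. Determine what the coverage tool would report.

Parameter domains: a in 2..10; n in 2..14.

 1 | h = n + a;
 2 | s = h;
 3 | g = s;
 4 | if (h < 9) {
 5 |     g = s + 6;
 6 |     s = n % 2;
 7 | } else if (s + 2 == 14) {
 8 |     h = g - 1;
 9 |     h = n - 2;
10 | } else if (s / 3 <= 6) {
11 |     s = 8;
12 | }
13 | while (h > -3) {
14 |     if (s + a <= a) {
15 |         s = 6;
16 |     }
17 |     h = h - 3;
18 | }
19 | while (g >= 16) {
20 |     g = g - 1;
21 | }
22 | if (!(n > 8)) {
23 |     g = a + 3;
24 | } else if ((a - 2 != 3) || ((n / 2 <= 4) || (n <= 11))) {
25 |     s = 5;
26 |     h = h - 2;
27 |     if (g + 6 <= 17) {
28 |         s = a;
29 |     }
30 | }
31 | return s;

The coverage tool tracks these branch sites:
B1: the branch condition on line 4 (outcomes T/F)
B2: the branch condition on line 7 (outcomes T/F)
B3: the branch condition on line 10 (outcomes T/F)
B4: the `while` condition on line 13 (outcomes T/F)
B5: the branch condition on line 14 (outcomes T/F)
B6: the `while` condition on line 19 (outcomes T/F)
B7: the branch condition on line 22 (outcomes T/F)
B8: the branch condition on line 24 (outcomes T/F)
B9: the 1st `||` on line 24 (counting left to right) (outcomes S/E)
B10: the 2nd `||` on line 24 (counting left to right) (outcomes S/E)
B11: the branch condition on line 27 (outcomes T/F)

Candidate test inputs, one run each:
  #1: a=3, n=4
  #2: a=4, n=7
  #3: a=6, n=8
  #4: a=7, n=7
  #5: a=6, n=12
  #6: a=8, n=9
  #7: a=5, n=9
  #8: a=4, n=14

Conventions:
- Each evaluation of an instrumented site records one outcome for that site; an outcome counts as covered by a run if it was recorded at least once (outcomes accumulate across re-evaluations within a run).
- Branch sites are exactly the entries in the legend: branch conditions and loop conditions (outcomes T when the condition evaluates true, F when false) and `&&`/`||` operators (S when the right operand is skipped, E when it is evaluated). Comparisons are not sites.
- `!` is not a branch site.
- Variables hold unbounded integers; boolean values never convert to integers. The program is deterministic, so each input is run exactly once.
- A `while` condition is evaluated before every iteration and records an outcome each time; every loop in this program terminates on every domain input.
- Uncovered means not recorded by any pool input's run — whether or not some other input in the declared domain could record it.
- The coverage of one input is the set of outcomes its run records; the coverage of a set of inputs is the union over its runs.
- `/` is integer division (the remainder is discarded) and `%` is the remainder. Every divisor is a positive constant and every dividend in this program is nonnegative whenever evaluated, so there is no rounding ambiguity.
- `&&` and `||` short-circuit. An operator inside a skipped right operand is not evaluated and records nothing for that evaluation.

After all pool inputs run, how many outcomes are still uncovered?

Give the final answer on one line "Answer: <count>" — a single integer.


#1 (a=3, n=4) -> B1->T, B4->T, B5->T, B4->T, B5->F, B4->T, B5->F, B4->T, B5->F, B4->F, B6->F, B7->T; covered: B1=T, B4=T, B4=F, B5=T, B5=F, B6=F, B7=T
#2 (a=4, n=7) -> B1->F, B2->F, B3->T, B4->T, B5->F, B4->T, B5->F, B4->T, B5->F, B4->T, B5->F, B4->T, B5->F, B4->F, ...; covered: B1=F, B2=F, B3=T, B4=T, B4=F, B5=F, B6=F, B7=T
#3 (a=6, n=8) -> B1->F, B2->F, B3->T, B4->T, B5->F, B4->T, B5->F, B4->T, B5->F, B4->T, B5->F, B4->T, B5->F, B4->T, ...; covered: B1=F, B2=F, B3=T, B4=T, B4=F, B5=F, B6=F, B7=T
#4 (a=7, n=7) -> B1->F, B2->F, B3->T, B4->T, B5->F, B4->T, B5->F, B4->T, B5->F, B4->T, B5->F, B4->T, B5->F, B4->T, ...; covered: B1=F, B2=F, B3=T, B4=T, B4=F, B5=F, B6=F, B7=T
#5 (a=6, n=12) -> B1->F, B2->F, B3->T, B4->T, B5->F, B4->T, B5->F, B4->T, B5->F, B4->T, B5->F, B4->T, B5->F, B4->T, ...; covered: B1=F, B2=F, B3=T, B4=T, B4=F, B5=F, B6=T, B6=F, B7=F, B8=T, B9=S, B11=F
#6 (a=8, n=9) -> B1->F, B2->F, B3->T, B4->T, B5->F, B4->T, B5->F, B4->T, B5->F, B4->T, B5->F, B4->T, B5->F, B4->T, ...; covered: B1=F, B2=F, B3=T, B4=T, B4=F, B5=F, B6=T, B6=F, B7=F, B8=T, B9=S, B11=F
#7 (a=5, n=9) -> B1->F, B2->F, B3->T, B4->T, B5->F, B4->T, B5->F, B4->T, B5->F, B4->T, B5->F, B4->T, B5->F, B4->T, ...; covered: B1=F, B2=F, B3=T, B4=T, B4=F, B5=F, B6=F, B7=F, B8=T, B9=E, B10=S, B11=F
#8 (a=4, n=14) -> B1->F, B2->F, B3->T, B4->T, B5->F, B4->T, B5->F, B4->T, B5->F, B4->T, B5->F, B4->T, B5->F, B4->T, ...; covered: B1=F, B2=F, B3=T, B4=T, B4=F, B5=F, B6=T, B6=F, B7=F, B8=T, B9=S, B11=F
union over the pool: B1=T, B1=F, B2=F, B3=T, B4=T, B4=F, B5=T, B5=F, B6=T, B6=F, B7=T, B7=F, B8=T, B9=S, B9=E, B10=S, B11=F
uncovered (5 of 22): B2=T, B3=F, B8=F, B10=E, B11=T
Answer: 5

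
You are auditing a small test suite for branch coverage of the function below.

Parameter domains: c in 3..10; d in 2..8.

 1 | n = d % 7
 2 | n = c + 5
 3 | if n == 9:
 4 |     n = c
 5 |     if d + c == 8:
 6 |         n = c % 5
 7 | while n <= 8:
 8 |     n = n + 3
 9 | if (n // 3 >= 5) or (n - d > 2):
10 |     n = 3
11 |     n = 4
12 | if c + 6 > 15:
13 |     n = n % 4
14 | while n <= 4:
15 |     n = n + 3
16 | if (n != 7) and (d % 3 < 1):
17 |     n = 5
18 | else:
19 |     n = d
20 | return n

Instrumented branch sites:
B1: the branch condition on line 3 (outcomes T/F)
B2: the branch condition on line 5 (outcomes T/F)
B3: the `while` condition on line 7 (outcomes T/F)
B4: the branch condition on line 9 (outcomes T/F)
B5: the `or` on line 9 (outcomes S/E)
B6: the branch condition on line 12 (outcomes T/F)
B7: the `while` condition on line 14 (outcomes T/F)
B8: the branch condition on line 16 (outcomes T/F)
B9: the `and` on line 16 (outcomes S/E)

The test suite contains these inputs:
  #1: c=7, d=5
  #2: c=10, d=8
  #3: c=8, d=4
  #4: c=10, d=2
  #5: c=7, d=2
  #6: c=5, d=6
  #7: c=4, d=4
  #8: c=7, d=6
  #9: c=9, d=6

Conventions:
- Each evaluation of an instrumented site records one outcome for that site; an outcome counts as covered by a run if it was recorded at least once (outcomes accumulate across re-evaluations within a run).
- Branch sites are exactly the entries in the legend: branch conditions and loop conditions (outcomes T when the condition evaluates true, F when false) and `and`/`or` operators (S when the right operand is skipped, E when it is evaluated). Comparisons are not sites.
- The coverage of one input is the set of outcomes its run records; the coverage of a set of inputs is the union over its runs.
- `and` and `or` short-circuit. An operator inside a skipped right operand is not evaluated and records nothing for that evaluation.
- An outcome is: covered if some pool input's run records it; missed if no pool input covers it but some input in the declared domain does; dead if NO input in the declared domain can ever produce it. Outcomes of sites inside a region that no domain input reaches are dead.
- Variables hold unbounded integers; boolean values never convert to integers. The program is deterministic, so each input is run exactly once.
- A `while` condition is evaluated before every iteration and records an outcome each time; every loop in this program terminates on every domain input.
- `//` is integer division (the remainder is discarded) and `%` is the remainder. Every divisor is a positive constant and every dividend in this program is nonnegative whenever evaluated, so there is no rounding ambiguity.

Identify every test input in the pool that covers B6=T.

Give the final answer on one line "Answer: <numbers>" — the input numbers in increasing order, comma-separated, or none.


input #1 (c=7, d=5): does not record B6=T
input #2 (c=10, d=8): records B6=T
input #3 (c=8, d=4): does not record B6=T
input #4 (c=10, d=2): records B6=T
input #5 (c=7, d=2): does not record B6=T
input #6 (c=5, d=6): does not record B6=T
input #7 (c=4, d=4): does not record B6=T
input #8 (c=7, d=6): does not record B6=T
input #9 (c=9, d=6): does not record B6=T
Answer: 2, 4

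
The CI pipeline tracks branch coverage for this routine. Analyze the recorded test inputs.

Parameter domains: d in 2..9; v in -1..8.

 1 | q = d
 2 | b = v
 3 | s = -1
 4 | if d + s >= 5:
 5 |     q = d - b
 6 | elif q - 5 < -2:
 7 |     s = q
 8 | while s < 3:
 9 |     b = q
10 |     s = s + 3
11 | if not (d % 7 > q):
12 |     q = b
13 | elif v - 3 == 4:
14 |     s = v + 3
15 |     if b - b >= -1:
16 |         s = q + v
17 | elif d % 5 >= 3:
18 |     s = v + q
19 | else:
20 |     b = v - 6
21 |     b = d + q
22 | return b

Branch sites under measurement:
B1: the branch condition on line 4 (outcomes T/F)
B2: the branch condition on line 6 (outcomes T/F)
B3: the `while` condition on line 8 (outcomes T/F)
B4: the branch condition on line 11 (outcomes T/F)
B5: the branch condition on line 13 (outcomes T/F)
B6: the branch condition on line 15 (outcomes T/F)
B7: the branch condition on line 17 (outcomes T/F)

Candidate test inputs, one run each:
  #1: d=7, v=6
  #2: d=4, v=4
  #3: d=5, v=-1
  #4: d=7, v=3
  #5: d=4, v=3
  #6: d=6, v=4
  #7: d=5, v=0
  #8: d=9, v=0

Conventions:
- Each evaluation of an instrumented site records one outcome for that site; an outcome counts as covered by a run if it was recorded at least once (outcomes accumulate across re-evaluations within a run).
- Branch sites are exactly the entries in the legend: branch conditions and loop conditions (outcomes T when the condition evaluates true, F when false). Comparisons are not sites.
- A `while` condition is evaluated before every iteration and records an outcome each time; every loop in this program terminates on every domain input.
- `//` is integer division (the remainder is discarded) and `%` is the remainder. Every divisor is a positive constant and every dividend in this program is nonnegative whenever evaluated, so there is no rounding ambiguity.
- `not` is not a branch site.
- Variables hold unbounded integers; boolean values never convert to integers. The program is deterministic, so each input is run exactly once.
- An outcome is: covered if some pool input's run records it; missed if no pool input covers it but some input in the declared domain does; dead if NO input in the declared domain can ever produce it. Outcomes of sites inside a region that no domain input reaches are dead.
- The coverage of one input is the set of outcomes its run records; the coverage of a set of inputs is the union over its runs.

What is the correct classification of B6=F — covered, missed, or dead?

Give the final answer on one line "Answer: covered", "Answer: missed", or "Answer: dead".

no pool input records B6=F
checking all 80 inputs in the declared domain: B6=F is never recorded -> dead

Answer: dead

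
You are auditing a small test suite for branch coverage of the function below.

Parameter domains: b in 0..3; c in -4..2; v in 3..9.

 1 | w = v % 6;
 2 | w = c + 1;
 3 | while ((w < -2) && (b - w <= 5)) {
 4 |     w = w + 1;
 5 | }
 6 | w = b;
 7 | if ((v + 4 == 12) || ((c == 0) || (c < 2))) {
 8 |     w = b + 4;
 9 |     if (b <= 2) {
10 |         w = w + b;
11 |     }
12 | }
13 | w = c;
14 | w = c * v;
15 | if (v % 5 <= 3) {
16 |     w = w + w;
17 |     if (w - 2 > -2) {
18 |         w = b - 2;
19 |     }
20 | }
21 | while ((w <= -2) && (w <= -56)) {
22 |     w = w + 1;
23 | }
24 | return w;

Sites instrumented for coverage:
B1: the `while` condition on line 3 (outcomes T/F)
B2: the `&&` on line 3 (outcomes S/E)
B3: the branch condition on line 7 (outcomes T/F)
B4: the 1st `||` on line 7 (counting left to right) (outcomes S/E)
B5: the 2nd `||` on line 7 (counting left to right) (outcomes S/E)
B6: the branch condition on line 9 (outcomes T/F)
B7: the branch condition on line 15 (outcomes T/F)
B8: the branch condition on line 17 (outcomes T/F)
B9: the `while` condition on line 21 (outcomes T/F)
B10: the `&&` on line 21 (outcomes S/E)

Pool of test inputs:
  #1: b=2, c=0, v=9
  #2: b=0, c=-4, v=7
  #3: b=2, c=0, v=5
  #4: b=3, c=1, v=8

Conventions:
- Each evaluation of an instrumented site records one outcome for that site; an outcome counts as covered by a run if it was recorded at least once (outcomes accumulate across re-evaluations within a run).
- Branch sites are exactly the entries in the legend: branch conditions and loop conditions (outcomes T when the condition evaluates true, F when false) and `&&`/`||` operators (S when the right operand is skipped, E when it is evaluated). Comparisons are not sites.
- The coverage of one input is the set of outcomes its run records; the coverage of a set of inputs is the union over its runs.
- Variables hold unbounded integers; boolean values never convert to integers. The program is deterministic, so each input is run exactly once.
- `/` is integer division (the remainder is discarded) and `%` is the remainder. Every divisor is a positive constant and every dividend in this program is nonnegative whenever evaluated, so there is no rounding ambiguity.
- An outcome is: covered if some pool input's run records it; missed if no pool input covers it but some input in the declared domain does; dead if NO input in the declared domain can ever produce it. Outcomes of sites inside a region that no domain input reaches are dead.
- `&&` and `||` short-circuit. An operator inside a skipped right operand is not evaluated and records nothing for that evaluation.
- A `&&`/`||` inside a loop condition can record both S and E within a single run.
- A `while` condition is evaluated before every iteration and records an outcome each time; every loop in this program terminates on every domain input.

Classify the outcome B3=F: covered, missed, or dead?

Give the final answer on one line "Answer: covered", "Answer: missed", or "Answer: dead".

no pool input records B3=F
but domain input (b=0, c=2, v=3) does record it -> reachable, so missed

Answer: missed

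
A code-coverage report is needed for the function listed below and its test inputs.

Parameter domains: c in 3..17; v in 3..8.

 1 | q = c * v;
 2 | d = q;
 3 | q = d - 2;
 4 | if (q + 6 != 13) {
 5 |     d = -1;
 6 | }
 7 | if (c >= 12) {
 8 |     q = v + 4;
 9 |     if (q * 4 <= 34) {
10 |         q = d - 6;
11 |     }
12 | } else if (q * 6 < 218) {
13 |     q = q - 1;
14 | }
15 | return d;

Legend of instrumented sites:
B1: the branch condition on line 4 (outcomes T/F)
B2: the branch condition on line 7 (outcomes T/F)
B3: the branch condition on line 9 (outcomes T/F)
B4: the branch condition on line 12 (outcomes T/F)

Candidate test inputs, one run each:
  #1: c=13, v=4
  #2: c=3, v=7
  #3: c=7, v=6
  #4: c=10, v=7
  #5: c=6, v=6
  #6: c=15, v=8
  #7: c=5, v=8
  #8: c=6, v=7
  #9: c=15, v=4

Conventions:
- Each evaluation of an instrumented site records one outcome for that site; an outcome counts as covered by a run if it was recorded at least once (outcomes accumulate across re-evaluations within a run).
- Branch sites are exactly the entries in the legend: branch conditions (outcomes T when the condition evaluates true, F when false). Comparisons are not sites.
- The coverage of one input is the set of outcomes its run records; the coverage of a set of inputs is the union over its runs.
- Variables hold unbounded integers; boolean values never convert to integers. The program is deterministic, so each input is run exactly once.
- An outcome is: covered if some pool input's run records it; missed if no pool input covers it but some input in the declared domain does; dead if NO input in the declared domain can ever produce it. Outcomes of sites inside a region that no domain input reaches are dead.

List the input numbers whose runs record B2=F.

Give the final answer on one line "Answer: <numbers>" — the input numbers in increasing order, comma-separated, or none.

input #1 (c=13, v=4): never hits B2=F
input #2 (c=3, v=7): hits B2=F
input #3 (c=7, v=6): hits B2=F
input #4 (c=10, v=7): hits B2=F
input #5 (c=6, v=6): hits B2=F
input #6 (c=15, v=8): never hits B2=F
input #7 (c=5, v=8): hits B2=F
input #8 (c=6, v=7): hits B2=F
input #9 (c=15, v=4): never hits B2=F

Answer: 2, 3, 4, 5, 7, 8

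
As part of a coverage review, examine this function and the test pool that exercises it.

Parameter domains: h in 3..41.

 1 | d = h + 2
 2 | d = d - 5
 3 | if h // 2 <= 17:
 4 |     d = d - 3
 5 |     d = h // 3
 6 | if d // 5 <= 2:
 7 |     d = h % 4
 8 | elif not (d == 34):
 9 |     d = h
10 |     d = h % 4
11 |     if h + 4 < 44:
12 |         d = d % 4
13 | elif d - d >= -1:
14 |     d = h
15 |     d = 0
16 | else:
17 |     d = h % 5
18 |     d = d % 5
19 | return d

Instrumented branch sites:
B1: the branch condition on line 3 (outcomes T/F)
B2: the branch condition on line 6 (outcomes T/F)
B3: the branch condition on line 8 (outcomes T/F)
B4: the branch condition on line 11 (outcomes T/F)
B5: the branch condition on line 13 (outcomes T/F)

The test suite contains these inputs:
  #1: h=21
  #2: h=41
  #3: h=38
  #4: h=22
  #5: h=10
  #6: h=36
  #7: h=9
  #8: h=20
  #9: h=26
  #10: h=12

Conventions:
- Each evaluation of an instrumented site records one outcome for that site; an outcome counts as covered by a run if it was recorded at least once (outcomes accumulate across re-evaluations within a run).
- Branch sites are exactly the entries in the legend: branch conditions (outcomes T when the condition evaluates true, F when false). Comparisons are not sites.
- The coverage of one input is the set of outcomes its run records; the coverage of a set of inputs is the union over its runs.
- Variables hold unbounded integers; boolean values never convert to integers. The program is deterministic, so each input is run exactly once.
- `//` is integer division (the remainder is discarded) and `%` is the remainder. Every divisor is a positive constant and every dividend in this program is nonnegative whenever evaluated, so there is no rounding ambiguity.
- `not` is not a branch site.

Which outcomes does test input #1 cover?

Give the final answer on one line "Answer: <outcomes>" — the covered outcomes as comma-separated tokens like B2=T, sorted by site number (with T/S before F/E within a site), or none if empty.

Simulating input #1 (h=21) step by step:
  B1->T, B2->T
distinct outcomes covered: B1=T, B2=T

Answer: B1=T, B2=T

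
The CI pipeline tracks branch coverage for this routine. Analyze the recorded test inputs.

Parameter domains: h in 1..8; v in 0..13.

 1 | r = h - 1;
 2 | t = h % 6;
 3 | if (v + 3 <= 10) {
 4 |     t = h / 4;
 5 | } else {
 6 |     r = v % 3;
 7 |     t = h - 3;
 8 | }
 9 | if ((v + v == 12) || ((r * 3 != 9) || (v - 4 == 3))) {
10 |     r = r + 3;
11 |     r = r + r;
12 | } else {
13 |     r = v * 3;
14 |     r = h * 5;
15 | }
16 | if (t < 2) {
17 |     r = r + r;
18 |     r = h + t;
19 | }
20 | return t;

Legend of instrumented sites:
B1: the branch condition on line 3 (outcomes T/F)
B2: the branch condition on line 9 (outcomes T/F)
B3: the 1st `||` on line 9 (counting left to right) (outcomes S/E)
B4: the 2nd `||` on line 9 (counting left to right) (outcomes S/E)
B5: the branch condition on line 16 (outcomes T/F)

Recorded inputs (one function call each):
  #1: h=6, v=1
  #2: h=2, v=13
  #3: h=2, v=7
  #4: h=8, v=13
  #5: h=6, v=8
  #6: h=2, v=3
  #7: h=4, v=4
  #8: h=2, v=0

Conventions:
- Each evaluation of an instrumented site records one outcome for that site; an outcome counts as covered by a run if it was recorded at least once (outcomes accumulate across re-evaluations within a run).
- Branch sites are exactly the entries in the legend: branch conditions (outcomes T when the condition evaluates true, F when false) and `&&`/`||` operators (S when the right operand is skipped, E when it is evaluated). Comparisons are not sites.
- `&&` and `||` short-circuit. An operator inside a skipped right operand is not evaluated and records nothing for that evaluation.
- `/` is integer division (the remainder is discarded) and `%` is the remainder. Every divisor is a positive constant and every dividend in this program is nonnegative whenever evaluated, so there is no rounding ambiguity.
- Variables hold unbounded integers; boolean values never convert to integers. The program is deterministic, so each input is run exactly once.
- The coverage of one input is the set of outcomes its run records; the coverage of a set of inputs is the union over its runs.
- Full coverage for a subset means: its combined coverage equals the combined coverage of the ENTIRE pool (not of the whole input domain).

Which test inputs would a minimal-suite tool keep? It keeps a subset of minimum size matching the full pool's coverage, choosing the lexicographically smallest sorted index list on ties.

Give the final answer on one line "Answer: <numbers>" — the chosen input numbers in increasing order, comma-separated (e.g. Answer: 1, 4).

#1 (h=6, v=1) -> B1->T, B3->E, B4->S, B2->T, B5->T; covered: B1=T, B2=T, B3=E, B4=S, B5=T
#2 (h=2, v=13) -> B1->F, B3->E, B4->S, B2->T, B5->T; covered: B1=F, B2=T, B3=E, B4=S, B5=T
#3 (h=2, v=7) -> B1->T, B3->E, B4->S, B2->T, B5->T; covered: B1=T, B2=T, B3=E, B4=S, B5=T
#4 (h=8, v=13) -> B1->F, B3->E, B4->S, B2->T, B5->F; covered: B1=F, B2=T, B3=E, B4=S, B5=F
#5 (h=6, v=8) -> B1->F, B3->E, B4->S, B2->T, B5->F; covered: B1=F, B2=T, B3=E, B4=S, B5=F
#6 (h=2, v=3) -> B1->T, B3->E, B4->S, B2->T, B5->T; covered: B1=T, B2=T, B3=E, B4=S, B5=T
#7 (h=4, v=4) -> B1->T, B3->E, B4->E, B2->F, B5->T; covered: B1=T, B2=F, B3=E, B4=E, B5=T
#8 (h=2, v=0) -> B1->T, B3->E, B4->S, B2->T, B5->T; covered: B1=T, B2=T, B3=E, B4=S, B5=T
pool-wide coverage (9 outcomes): B1=T, B1=F, B2=T, B2=F, B3=E, B4=S, B4=E, B5=T, B5=F
checked all size-1 subsets: none covers 9 outcomes (max 5/9)
at size 2, {4, 7} reaches all 9 outcomes; every lexicographically earlier size-2 subset fails

Answer: 4, 7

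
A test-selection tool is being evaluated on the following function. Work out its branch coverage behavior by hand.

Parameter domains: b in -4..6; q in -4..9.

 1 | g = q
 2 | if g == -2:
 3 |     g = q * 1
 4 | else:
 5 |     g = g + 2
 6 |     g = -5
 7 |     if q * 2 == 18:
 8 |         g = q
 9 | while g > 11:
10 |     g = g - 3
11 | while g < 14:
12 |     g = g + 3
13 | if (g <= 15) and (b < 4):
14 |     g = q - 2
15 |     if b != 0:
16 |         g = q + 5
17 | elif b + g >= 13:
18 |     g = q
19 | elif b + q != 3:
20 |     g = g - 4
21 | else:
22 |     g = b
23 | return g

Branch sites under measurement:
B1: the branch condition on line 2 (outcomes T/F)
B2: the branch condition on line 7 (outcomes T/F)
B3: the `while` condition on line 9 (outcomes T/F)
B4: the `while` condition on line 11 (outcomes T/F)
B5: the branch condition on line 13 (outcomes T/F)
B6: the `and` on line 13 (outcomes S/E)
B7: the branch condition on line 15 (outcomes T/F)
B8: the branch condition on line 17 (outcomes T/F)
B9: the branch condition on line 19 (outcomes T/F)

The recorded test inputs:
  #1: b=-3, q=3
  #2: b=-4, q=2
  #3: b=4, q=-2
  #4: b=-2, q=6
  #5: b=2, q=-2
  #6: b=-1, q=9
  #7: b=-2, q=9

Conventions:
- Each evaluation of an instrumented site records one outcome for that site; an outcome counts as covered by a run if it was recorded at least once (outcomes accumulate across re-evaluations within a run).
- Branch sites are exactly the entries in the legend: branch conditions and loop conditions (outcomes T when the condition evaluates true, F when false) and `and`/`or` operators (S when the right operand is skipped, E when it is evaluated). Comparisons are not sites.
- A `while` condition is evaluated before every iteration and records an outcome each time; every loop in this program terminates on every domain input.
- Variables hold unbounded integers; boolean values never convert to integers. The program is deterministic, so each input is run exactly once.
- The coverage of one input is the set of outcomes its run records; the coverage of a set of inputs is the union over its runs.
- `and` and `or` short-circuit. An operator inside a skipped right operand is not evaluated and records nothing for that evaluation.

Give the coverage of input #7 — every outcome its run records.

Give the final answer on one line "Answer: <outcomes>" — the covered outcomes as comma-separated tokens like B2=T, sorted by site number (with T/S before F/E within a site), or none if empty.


Tracing the run of input #7 (b=-2, q=9):
  B1->F, B2->T, B3->F, B4->T, B4->T, B4->F, B6->E, B5->T, B7->T
as a set, this run covers: B1=F, B2=T, B3=F, B4=T, B4=F, B5=T, B6=E, B7=T
Answer: B1=F, B2=T, B3=F, B4=T, B4=F, B5=T, B6=E, B7=T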